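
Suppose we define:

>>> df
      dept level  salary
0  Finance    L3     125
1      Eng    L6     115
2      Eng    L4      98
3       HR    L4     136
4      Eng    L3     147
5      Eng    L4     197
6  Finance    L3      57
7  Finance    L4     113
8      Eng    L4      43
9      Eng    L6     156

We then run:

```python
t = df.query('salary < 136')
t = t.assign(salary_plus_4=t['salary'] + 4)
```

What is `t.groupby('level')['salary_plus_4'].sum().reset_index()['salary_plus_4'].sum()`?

filter rows where salary < 136:
      dept level  salary
0  Finance    L3     125
1      Eng    L6     115
2      Eng    L4      98
6  Finance    L3      57
7  Finance    L4     113
8      Eng    L4      43
add column salary_plus_4 = t['salary'] + 4:
      dept level  salary  salary_plus_4
0  Finance    L3     125            129
1      Eng    L6     115            119
2      Eng    L4      98            102
6  Finance    L3      57             61
7  Finance    L4     113            117
8      Eng    L4      43             47
group by level, sum of salary_plus_4:
level
L3    190
L4    266
L6    119
Name: salary_plus_4, dtype: int64
reset_index():
  level  salary_plus_4
0    L3            190
1    L4            266
2    L6            119
Then the sum of column 'salary_plus_4': 575

575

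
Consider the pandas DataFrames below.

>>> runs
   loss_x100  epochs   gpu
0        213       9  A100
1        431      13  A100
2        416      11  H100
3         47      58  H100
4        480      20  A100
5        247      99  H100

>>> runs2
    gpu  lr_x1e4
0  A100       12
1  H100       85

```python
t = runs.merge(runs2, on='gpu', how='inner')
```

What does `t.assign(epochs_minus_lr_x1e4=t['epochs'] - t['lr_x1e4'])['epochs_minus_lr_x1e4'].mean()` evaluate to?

-13.5

merge on 'gpu' (how='inner') → 6 rows:
   loss_x100  epochs   gpu  lr_x1e4
0        213       9  A100       12
1        431      13  A100       12
2        416      11  H100       85
3         47      58  H100       85
4        480      20  A100       12
5        247      99  H100       85
add column epochs_minus_lr_x1e4 = t['epochs'] - t['lr_x1e4']:
   loss_x100  epochs   gpu  lr_x1e4  epochs_minus_lr_x1e4
0        213       9  A100       12                    -3
1        431      13  A100       12                     1
2        416      11  H100       85                   -74
3         47      58  H100       85                   -27
4        480      20  A100       12                     8
5        247      99  H100       85                    14
Reading off the mean of column 'epochs_minus_lr_x1e4', we get -13.5.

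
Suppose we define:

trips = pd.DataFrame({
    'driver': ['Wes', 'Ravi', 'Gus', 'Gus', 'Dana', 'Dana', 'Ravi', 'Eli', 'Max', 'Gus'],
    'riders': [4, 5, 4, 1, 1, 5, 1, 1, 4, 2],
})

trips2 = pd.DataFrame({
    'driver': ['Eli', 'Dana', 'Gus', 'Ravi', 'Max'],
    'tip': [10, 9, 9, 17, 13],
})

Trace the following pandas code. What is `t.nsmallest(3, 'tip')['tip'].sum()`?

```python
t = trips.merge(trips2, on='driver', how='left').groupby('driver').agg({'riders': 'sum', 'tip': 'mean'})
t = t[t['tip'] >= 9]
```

28.0

merge on 'driver' (how='left') → 10 rows:
  driver  riders   tip
0    Wes       4   NaN
1   Ravi       5  17.0
2    Gus       4   9.0
3    Gus       1   9.0
4   Dana       1   9.0
5   Dana       5   9.0
6   Ravi       1  17.0
7    Eli       1  10.0
8    Max       4  13.0
9    Gus       2   9.0
group by driver: sum(riders), mean(tip):
        riders   tip
driver              
Dana         6   9.0
Eli          1  10.0
Gus          7   9.0
Max          4  13.0
Ravi         6  17.0
Wes          4   NaN
filter rows where tip >= 9:
        riders   tip
driver              
Dana         6   9.0
Eli          1  10.0
Gus          7   9.0
Max          4  13.0
Ravi         6  17.0
take 3 rows with smallest tip:
        riders   tip
driver              
Dana         6   9.0
Gus          7   9.0
Eli          1  10.0
Then the sum of column 'tip': 28.0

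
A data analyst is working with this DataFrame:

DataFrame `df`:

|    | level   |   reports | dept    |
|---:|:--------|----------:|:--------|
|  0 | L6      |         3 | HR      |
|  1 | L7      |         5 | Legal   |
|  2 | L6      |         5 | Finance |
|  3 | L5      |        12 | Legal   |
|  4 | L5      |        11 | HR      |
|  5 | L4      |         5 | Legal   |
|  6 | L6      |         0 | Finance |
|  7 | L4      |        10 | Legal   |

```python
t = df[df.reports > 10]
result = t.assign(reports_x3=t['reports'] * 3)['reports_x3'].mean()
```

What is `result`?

34.5

filter rows where reports > 10:
  level  reports   dept
3    L5       12  Legal
4    L5       11     HR
add column reports_x3 = t['reports'] * 3:
  level  reports   dept  reports_x3
3    L5       12  Legal          36
4    L5       11     HR          33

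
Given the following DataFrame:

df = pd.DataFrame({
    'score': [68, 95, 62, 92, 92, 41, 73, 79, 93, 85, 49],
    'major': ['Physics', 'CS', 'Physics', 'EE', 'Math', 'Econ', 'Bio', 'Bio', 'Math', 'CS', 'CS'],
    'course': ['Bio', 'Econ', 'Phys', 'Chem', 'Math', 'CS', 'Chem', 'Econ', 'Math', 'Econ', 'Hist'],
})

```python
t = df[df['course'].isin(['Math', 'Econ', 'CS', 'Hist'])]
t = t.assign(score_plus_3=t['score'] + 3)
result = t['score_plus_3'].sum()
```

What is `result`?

filter rows where course in ['Math', 'Econ', 'CS', 'Hist']:
    score major course
1      95    CS   Econ
4      92  Math   Math
5      41  Econ     CS
7      79   Bio   Econ
8      93  Math   Math
9      85    CS   Econ
10     49    CS   Hist
add column score_plus_3 = t['score'] + 3:
    score major course  score_plus_3
1      95    CS   Econ            98
4      92  Math   Math            95
5      41  Econ     CS            44
7      79   Bio   Econ            82
8      93  Math   Math            96
9      85    CS   Econ            88
10     49    CS   Hist            52

555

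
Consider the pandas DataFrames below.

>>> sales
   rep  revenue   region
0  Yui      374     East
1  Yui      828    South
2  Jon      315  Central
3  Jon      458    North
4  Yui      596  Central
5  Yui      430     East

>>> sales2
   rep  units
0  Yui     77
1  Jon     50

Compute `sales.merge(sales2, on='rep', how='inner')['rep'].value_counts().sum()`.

merge on 'rep' (how='inner') → 6 rows:
   rep  revenue   region  units
0  Yui      374     East     77
1  Yui      828    South     77
2  Jon      315  Central     50
3  Jon      458    North     50
4  Yui      596  Central     77
5  Yui      430     East     77
value_counts of rep:
rep
Yui    4
Jon    2
Name: count, dtype: int64
Then the sum of the resulting series: 6

6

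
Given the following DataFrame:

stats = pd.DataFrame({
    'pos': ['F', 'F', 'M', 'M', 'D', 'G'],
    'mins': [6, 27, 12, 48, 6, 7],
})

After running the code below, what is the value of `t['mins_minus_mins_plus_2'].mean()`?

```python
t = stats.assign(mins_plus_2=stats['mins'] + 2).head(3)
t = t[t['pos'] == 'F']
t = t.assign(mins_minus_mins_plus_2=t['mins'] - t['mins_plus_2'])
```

-2.0

add column mins_plus_2 = stats['mins'] + 2:
  pos  mins  mins_plus_2
0   F     6            8
1   F    27           29
2   M    12           14
3   M    48           50
4   D     6            8
5   G     7            9
take first 3 rows:
  pos  mins  mins_plus_2
0   F     6            8
1   F    27           29
2   M    12           14
filter rows where pos == 'F':
  pos  mins  mins_plus_2
0   F     6            8
1   F    27           29
add column mins_minus_mins_plus_2 = t['mins'] - t['mins_plus_2']:
  pos  mins  mins_plus_2  mins_minus_mins_plus_2
0   F     6            8                      -2
1   F    27           29                      -2
So mean() = -2.0.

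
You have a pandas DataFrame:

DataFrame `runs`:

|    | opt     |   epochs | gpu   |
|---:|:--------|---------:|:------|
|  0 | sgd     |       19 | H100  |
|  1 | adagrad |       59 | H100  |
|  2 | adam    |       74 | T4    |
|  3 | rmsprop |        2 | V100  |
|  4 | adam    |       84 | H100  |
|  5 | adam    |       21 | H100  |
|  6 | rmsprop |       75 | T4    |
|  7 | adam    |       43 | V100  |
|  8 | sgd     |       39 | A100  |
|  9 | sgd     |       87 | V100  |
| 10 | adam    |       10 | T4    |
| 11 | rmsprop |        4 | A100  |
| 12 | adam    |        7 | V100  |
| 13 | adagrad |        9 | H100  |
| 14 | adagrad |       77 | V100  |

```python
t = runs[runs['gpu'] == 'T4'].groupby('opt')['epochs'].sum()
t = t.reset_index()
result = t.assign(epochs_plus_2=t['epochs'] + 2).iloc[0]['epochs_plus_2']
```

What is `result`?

86

filter rows where gpu == 'T4':
        opt  epochs gpu
2      adam      74  T4
6   rmsprop      75  T4
10     adam      10  T4
group by opt, sum of epochs:
opt
adam       84
rmsprop    75
Name: epochs, dtype: int64
reset_index():
       opt  epochs
0     adam      84
1  rmsprop      75
add column epochs_plus_2 = t['epochs'] + 2:
       opt  epochs  epochs_plus_2
0     adam      84             86
1  rmsprop      75             77
Then the value at position 0, column 'epochs_plus_2': 86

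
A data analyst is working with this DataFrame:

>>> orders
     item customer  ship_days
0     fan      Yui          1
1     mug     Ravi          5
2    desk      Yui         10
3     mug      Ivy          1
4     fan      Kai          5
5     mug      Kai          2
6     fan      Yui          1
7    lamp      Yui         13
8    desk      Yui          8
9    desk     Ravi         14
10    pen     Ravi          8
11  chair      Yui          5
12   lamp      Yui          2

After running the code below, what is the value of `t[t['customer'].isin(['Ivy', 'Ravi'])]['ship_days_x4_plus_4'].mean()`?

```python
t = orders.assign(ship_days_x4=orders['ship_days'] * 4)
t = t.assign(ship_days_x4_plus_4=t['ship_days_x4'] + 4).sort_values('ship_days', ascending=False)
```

32.0

add column ship_days_x4 = orders['ship_days'] * 4:
     item customer  ship_days  ship_days_x4
0     fan      Yui          1             4
1     mug     Ravi          5            20
2    desk      Yui         10            40
3     mug      Ivy          1             4
4     fan      Kai          5            20
5     mug      Kai          2             8
6     fan      Yui          1             4
7    lamp      Yui         13            52
8    desk      Yui          8            32
9    desk     Ravi         14            56
10    pen     Ravi          8            32
11  chair      Yui          5            20
12   lamp      Yui          2             8
add column ship_days_x4_plus_4 = t['ship_days_x4'] + 4:
     item customer  ship_days  ship_days_x4  ship_days_x4_plus_4
0     fan      Yui          1             4                    8
1     mug     Ravi          5            20                   24
2    desk      Yui         10            40                   44
3     mug      Ivy          1             4                    8
4     fan      Kai          5            20                   24
5     mug      Kai          2             8                   12
6     fan      Yui          1             4                    8
7    lamp      Yui         13            52                   56
8    desk      Yui          8            32                   36
9    desk     Ravi         14            56                   60
10    pen     Ravi          8            32                   36
11  chair      Yui          5            20                   24
12   lamp      Yui          2             8                   12
sort by ship_days descending:
     item customer  ship_days  ship_days_x4  ship_days_x4_plus_4
9    desk     Ravi         14            56                   60
7    lamp      Yui         13            52                   56
2    desk      Yui         10            40                   44
8    desk      Yui          8            32                   36
10    pen     Ravi          8            32                   36
1     mug     Ravi          5            20                   24
4     fan      Kai          5            20                   24
11  chair      Yui          5            20                   24
5     mug      Kai          2             8                   12
12   lamp      Yui          2             8                   12
0     fan      Yui          1             4                    8
3     mug      Ivy          1             4                    8
6     fan      Yui          1             4                    8
filter rows where customer in ['Ivy', 'Ravi']:
    item customer  ship_days  ship_days_x4  ship_days_x4_plus_4
9   desk     Ravi         14            56                   60
10   pen     Ravi          8            32                   36
1    mug     Ravi          5            20                   24
3    mug      Ivy          1             4                    8
Taking the mean of column 'ship_days_x4_plus_4' gives 32.0.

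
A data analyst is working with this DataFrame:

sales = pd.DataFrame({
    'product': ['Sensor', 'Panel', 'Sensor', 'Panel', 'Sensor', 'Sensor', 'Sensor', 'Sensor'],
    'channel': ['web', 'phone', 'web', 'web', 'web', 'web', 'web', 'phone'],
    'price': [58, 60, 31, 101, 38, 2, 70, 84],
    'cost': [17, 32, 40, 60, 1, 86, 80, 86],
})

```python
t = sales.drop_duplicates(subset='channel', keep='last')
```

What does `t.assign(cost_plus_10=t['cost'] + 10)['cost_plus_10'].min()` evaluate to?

90

drop duplicate channel (keep=last):
  product channel  price  cost
6  Sensor     web     70    80
7  Sensor   phone     84    86
add column cost_plus_10 = t['cost'] + 10:
  product channel  price  cost  cost_plus_10
6  Sensor     web     70    80            90
7  Sensor   phone     84    86            96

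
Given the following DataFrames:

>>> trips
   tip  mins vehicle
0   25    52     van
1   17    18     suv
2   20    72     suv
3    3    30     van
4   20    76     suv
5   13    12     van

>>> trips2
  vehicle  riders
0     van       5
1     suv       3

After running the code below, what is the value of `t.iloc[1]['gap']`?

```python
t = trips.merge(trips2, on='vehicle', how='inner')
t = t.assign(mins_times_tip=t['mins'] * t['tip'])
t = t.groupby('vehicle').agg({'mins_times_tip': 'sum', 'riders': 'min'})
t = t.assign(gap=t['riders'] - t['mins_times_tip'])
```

merge on 'vehicle' (how='inner') → 6 rows:
   tip  mins vehicle  riders
0   25    52     van       5
1   17    18     suv       3
2   20    72     suv       3
3    3    30     van       5
4   20    76     suv       3
5   13    12     van       5
add column mins_times_tip = t['mins'] * t['tip']:
   tip  mins vehicle  riders  mins_times_tip
0   25    52     van       5            1300
1   17    18     suv       3             306
2   20    72     suv       3            1440
3    3    30     van       5              90
4   20    76     suv       3            1520
5   13    12     van       5             156
group by vehicle: sum(mins_times_tip), min(riders):
         mins_times_tip  riders
vehicle                        
suv                3266       3
van                1546       5
add column gap = t['riders'] - t['mins_times_tip']:
         mins_times_tip  riders   gap
vehicle                              
suv                3266       3 -3263
van                1546       5 -1541

-1541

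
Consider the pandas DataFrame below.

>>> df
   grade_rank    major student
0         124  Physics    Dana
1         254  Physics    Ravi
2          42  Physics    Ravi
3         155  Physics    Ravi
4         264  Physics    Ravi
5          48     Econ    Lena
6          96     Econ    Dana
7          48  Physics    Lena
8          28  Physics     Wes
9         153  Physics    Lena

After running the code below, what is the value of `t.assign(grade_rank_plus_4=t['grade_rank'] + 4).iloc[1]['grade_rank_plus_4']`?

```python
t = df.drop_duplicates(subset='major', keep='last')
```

157

drop duplicate major (keep=last):
   grade_rank    major student
6          96     Econ    Dana
9         153  Physics    Lena
add column grade_rank_plus_4 = t['grade_rank'] + 4:
   grade_rank    major student  grade_rank_plus_4
6          96     Econ    Dana                100
9         153  Physics    Lena                157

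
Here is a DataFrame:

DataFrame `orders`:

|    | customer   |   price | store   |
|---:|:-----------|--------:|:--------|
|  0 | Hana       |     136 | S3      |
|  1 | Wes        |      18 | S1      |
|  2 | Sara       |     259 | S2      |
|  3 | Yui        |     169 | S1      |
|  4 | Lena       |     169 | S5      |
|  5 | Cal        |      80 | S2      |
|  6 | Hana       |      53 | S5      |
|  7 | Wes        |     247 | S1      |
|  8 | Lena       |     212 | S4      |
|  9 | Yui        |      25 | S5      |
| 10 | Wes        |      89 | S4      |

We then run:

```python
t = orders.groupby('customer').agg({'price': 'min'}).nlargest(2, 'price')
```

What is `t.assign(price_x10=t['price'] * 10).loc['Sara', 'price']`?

group by customer, min of price:
          price
customer       
Cal          80
Hana         53
Lena        169
Sara        259
Wes          18
Yui          25
take 2 rows with largest price:
          price
customer       
Sara        259
Lena        169
add column price_x10 = t['price'] * 10:
          price  price_x10
customer                  
Sara        259       2590
Lena        169       1690
The value at row 'Sara', column 'price' is 259.

259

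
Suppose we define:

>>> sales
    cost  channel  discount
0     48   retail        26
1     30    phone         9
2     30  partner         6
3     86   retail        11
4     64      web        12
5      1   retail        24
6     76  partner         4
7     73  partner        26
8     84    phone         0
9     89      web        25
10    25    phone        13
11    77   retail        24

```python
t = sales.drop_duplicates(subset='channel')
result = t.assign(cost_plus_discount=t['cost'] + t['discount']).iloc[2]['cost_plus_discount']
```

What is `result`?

36

drop duplicate channel (keep=first):
   cost  channel  discount
0    48   retail        26
1    30    phone         9
2    30  partner         6
4    64      web        12
add column cost_plus_discount = t['cost'] + t['discount']:
   cost  channel  discount  cost_plus_discount
0    48   retail        26                  74
1    30    phone         9                  39
2    30  partner         6                  36
4    64      web        12                  76
Reading off the value at position 2, column 'cost_plus_discount', we get 36.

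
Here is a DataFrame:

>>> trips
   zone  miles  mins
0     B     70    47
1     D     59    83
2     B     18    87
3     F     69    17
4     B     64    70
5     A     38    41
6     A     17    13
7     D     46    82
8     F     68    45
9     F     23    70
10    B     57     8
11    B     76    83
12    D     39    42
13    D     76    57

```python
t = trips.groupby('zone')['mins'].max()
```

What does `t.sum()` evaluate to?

281

group by zone, max of mins:
zone
A    41
B    87
D    83
F    70
Name: mins, dtype: int64
So sum() = 281.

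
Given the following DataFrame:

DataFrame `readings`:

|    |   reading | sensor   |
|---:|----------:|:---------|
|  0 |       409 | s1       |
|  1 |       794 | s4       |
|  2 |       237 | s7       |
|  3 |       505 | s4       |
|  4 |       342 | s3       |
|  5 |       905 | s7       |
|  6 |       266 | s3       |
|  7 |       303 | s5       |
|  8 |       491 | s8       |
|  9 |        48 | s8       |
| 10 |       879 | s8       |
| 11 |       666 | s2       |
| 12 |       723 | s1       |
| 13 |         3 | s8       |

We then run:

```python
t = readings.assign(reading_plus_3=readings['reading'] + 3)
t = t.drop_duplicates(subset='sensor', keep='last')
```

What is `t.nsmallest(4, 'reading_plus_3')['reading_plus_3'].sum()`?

1089

add column reading_plus_3 = readings['reading'] + 3:
    reading sensor  reading_plus_3
0       409     s1             412
1       794     s4             797
2       237     s7             240
3       505     s4             508
4       342     s3             345
5       905     s7             908
6       266     s3             269
7       303     s5             306
8       491     s8             494
9        48     s8              51
10      879     s8             882
11      666     s2             669
12      723     s1             726
13        3     s8               6
drop duplicate sensor (keep=last):
    reading sensor  reading_plus_3
3       505     s4             508
5       905     s7             908
6       266     s3             269
7       303     s5             306
11      666     s2             669
12      723     s1             726
13        3     s8               6
take 4 rows with smallest reading_plus_3:
    reading sensor  reading_plus_3
13        3     s8               6
6       266     s3             269
7       303     s5             306
3       505     s4             508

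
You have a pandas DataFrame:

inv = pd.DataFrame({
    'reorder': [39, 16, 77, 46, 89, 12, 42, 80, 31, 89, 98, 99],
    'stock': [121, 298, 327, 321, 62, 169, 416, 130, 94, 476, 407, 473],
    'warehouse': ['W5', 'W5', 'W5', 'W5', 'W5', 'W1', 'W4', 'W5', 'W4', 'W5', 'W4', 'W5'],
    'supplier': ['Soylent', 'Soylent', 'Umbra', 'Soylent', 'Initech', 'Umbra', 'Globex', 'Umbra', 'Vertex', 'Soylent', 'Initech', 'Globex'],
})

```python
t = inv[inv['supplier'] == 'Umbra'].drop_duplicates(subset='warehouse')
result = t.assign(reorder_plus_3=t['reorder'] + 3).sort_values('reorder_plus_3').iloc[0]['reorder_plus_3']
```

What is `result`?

15

filter rows where supplier == 'Umbra':
   reorder  stock warehouse supplier
2       77    327        W5    Umbra
5       12    169        W1    Umbra
7       80    130        W5    Umbra
drop duplicate warehouse (keep=first):
   reorder  stock warehouse supplier
2       77    327        W5    Umbra
5       12    169        W1    Umbra
add column reorder_plus_3 = t['reorder'] + 3:
   reorder  stock warehouse supplier  reorder_plus_3
2       77    327        W5    Umbra              80
5       12    169        W1    Umbra              15
sort by reorder_plus_3:
   reorder  stock warehouse supplier  reorder_plus_3
5       12    169        W1    Umbra              15
2       77    327        W5    Umbra              80
So iloc[0]['reorder_plus_3'] = 15.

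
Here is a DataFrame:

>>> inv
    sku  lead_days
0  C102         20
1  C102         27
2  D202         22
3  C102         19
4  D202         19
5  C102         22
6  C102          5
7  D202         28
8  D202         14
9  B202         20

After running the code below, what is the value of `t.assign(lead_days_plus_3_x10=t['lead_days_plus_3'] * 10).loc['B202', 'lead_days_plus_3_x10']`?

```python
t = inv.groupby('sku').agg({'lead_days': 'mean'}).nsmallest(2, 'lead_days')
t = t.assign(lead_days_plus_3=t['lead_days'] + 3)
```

230.0

group by sku, mean of lead_days:
      lead_days
sku            
B202      20.00
C102      18.60
D202      20.75
take 2 rows with smallest lead_days:
      lead_days
sku            
C102       18.6
B202       20.0
add column lead_days_plus_3 = t['lead_days'] + 3:
      lead_days  lead_days_plus_3
sku                              
C102       18.6              21.6
B202       20.0              23.0
add column lead_days_plus_3_x10 = t['lead_days_plus_3'] * 10:
      lead_days  lead_days_plus_3  lead_days_plus_3_x10
sku                                                    
C102       18.6              21.6                 216.0
B202       20.0              23.0                 230.0
Hence 230.0.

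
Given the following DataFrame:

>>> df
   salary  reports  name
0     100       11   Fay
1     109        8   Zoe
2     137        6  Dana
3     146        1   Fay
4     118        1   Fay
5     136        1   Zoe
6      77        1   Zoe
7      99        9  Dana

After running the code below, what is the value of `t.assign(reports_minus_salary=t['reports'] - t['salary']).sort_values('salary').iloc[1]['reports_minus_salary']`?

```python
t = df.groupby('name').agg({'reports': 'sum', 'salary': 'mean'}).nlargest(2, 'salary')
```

-108.333333333

group by name: sum(reports), mean(salary):
      reports      salary
name                     
Dana       15  118.000000
Fay        13  121.333333
Zoe        10  107.333333
take 2 rows with largest salary:
      reports      salary
name                     
Fay        13  121.333333
Dana       15  118.000000
add column reports_minus_salary = t['reports'] - t['salary']:
      reports      salary  reports_minus_salary
name                                           
Fay        13  121.333333           -108.333333
Dana       15  118.000000           -103.000000
sort by salary:
      reports      salary  reports_minus_salary
name                                           
Dana       15  118.000000           -103.000000
Fay        13  121.333333           -108.333333
Finally, value at position 1, column 'reports_minus_salary' = -108.333333333.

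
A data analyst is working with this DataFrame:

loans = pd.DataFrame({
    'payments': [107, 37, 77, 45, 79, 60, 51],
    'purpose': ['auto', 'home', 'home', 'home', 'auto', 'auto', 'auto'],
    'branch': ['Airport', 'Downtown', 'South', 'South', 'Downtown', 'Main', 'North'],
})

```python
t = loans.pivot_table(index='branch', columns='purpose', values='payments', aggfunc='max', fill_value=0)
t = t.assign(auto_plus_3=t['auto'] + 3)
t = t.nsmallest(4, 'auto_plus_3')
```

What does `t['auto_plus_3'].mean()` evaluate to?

pivot: rows=branch, cols=purpose, max(payments):
purpose   auto  home
branch              
Airport    107     0
Downtown    79    37
Main        60     0
North       51     0
South        0    77
add column auto_plus_3 = t['auto'] + 3:
purpose   auto  home  auto_plus_3
branch                           
Airport    107     0          110
Downtown    79    37           82
Main        60     0           63
North       51     0           54
South        0    77            3
take 4 rows with smallest auto_plus_3:
purpose   auto  home  auto_plus_3
branch                           
South        0    77            3
North       51     0           54
Main        60     0           63
Downtown    79    37           82
The mean of column 'auto_plus_3' is 50.5.

50.5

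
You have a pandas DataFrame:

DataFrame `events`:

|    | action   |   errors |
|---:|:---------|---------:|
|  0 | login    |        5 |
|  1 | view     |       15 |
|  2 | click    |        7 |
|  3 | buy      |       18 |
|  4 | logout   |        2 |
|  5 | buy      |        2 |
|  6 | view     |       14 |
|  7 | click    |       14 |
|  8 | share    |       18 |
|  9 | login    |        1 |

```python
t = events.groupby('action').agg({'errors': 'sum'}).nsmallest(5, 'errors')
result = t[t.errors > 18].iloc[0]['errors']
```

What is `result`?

group by action, sum of errors:
        errors
action        
buy         20
click       21
login        6
logout       2
share       18
view        29
take 5 rows with smallest errors:
        errors
action        
logout       2
login        6
share       18
buy         20
click       21
filter rows where errors > 18:
        errors
action        
buy         20
click       21

20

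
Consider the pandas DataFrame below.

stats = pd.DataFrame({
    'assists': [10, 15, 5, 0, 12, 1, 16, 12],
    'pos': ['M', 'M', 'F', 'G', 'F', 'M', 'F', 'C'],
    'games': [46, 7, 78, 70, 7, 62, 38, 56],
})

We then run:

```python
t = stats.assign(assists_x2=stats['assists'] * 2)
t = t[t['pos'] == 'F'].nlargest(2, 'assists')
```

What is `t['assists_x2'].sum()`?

add column assists_x2 = stats['assists'] * 2:
   assists pos  games  assists_x2
0       10   M     46          20
1       15   M      7          30
2        5   F     78          10
3        0   G     70           0
4       12   F      7          24
5        1   M     62           2
6       16   F     38          32
7       12   C     56          24
filter rows where pos == 'F':
   assists pos  games  assists_x2
2        5   F     78          10
4       12   F      7          24
6       16   F     38          32
take 2 rows with largest assists:
   assists pos  games  assists_x2
6       16   F     38          32
4       12   F      7          24

56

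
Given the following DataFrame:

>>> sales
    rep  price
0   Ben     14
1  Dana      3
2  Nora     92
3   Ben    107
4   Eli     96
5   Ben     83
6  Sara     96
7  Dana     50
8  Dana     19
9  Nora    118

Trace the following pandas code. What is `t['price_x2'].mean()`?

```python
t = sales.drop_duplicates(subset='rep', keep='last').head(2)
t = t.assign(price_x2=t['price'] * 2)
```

179.0

drop duplicate rep (keep=last):
    rep  price
4   Eli     96
5   Ben     83
6  Sara     96
8  Dana     19
9  Nora    118
take first 2 rows:
   rep  price
4  Eli     96
5  Ben     83
add column price_x2 = t['price'] * 2:
   rep  price  price_x2
4  Eli     96       192
5  Ben     83       166
So mean() = 179.0.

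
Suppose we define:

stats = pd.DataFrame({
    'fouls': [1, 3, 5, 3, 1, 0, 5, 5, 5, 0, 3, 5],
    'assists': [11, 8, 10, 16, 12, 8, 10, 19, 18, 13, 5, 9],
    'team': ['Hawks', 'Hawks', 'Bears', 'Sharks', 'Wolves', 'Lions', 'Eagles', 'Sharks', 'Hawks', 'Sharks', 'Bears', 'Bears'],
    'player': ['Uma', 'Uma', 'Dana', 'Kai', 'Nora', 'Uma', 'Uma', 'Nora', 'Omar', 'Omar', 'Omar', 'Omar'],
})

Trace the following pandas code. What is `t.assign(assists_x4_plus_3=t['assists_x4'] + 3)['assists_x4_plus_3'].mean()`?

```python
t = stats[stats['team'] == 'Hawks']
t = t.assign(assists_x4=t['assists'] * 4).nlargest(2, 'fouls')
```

55.0

filter rows where team == 'Hawks':
   fouls  assists   team player
0      1       11  Hawks    Uma
1      3        8  Hawks    Uma
8      5       18  Hawks   Omar
add column assists_x4 = t['assists'] * 4:
   fouls  assists   team player  assists_x4
0      1       11  Hawks    Uma          44
1      3        8  Hawks    Uma          32
8      5       18  Hawks   Omar          72
take 2 rows with largest fouls:
   fouls  assists   team player  assists_x4
8      5       18  Hawks   Omar          72
1      3        8  Hawks    Uma          32
add column assists_x4_plus_3 = t['assists_x4'] + 3:
   fouls  assists   team player  assists_x4  assists_x4_plus_3
8      5       18  Hawks   Omar          72                 75
1      3        8  Hawks    Uma          32                 35
Taking the mean of column 'assists_x4_plus_3' gives 55.0.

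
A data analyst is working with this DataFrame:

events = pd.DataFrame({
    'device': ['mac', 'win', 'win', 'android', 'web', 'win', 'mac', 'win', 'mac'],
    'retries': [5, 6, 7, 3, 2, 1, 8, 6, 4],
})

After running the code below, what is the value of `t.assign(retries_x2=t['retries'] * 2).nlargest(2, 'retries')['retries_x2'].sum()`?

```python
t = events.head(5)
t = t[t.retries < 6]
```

take first 5 rows:
    device  retries
0      mac        5
1      win        6
2      win        7
3  android        3
4      web        2
filter rows where retries < 6:
    device  retries
0      mac        5
3  android        3
4      web        2
add column retries_x2 = t['retries'] * 2:
    device  retries  retries_x2
0      mac        5          10
3  android        3           6
4      web        2           4
take 2 rows with largest retries:
    device  retries  retries_x2
0      mac        5          10
3  android        3           6
So sum() = 16.

16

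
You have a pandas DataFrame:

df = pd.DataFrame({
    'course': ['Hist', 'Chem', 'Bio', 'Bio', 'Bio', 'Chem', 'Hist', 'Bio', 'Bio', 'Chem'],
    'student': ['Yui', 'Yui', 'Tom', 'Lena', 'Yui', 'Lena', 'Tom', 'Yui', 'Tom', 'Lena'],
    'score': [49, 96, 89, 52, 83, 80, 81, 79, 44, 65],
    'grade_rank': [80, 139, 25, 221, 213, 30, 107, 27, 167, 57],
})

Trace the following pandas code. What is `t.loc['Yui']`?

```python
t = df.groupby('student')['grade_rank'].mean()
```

114.75

group by student, mean of grade_rank:
student
Lena    102.666667
Tom      99.666667
Yui     114.750000
Name: grade_rank, dtype: float64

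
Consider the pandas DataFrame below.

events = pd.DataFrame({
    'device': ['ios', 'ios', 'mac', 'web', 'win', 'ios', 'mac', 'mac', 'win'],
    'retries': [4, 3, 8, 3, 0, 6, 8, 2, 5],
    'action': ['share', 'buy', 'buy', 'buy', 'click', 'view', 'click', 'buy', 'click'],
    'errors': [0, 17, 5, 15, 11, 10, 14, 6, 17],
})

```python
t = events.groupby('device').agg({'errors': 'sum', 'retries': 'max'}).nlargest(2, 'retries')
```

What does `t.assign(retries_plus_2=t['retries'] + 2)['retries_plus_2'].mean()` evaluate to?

9.0

group by device: sum(errors), max(retries):
        errors  retries
device                 
ios         27        6
mac         25        8
web         15        3
win         28        5
take 2 rows with largest retries:
        errors  retries
device                 
mac         25        8
ios         27        6
add column retries_plus_2 = t['retries'] + 2:
        errors  retries  retries_plus_2
device                                 
mac         25        8              10
ios         27        6               8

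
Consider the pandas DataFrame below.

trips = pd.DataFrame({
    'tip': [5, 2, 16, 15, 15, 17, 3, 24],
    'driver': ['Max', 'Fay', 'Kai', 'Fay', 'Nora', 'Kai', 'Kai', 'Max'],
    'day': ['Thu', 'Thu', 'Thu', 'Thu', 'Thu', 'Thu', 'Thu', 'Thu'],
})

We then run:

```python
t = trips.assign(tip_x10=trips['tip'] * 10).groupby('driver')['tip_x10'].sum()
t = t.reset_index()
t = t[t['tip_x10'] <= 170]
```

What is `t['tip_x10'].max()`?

add column tip_x10 = trips['tip'] * 10:
   tip driver  day  tip_x10
0    5    Max  Thu       50
1    2    Fay  Thu       20
2   16    Kai  Thu      160
3   15    Fay  Thu      150
4   15   Nora  Thu      150
5   17    Kai  Thu      170
6    3    Kai  Thu       30
7   24    Max  Thu      240
group by driver, sum of tip_x10:
driver
Fay     170
Kai     360
Max     290
Nora    150
Name: tip_x10, dtype: int64
reset_index():
  driver  tip_x10
0    Fay      170
1    Kai      360
2    Max      290
3   Nora      150
filter rows where tip_x10 <= 170:
  driver  tip_x10
0    Fay      170
3   Nora      150
Taking the max of column 'tip_x10' gives 170.

170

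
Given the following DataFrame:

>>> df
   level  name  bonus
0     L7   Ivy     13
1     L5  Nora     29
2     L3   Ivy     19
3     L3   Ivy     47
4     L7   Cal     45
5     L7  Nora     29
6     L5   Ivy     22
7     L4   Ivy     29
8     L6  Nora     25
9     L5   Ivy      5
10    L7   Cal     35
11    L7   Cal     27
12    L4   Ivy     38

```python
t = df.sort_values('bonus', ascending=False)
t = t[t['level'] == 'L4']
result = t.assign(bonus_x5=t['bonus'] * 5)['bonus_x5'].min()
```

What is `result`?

sort by bonus descending:
   level  name  bonus
3     L3   Ivy     47
4     L7   Cal     45
12    L4   Ivy     38
10    L7   Cal     35
1     L5  Nora     29
5     L7  Nora     29
7     L4   Ivy     29
11    L7   Cal     27
8     L6  Nora     25
6     L5   Ivy     22
2     L3   Ivy     19
0     L7   Ivy     13
9     L5   Ivy      5
filter rows where level == 'L4':
   level name  bonus
12    L4  Ivy     38
7     L4  Ivy     29
add column bonus_x5 = t['bonus'] * 5:
   level name  bonus  bonus_x5
12    L4  Ivy     38       190
7     L4  Ivy     29       145
min of column 'bonus_x5' → 145

145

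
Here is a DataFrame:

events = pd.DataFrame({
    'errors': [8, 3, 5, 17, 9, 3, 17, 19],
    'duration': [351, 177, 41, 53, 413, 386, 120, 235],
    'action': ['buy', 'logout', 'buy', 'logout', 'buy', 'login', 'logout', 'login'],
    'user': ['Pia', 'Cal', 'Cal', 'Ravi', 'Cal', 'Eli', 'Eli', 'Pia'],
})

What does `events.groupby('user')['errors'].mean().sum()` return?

group by user, mean of errors:
user
Cal      5.666667
Eli     10.000000
Pia     13.500000
Ravi    17.000000
Name: errors, dtype: float64
sum of the resulting series → 46.1666666667

46.1666666667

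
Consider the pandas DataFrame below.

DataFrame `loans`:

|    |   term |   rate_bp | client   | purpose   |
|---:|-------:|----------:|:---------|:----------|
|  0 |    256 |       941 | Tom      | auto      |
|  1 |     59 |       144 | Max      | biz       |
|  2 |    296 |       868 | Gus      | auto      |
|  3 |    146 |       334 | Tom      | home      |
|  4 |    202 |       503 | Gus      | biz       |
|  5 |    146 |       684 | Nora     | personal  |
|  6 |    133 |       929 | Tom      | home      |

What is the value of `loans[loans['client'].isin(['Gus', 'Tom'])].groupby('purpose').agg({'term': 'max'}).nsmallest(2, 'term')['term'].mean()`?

filter rows where client in ['Gus', 'Tom']:
   term  rate_bp client purpose
0   256      941    Tom    auto
2   296      868    Gus    auto
3   146      334    Tom    home
4   202      503    Gus     biz
6   133      929    Tom    home
group by purpose, max of term:
         term
purpose      
auto      296
biz       202
home      146
take 2 rows with smallest term:
         term
purpose      
home      146
biz       202
Taking the mean of column 'term' gives 174.0.

174.0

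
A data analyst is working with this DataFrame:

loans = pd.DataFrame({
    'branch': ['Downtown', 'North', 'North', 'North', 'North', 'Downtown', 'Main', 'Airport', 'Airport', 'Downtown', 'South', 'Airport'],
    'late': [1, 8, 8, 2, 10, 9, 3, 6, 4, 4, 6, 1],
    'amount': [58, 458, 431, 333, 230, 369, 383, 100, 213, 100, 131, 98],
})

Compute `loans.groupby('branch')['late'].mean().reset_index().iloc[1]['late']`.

4.66666666667

group by branch, mean of late:
branch
Airport     3.666667
Downtown    4.666667
Main        3.000000
North       7.000000
South       6.000000
Name: late, dtype: float64
reset_index():
     branch      late
0   Airport  3.666667
1  Downtown  4.666667
2      Main  3.000000
3     North  7.000000
4     South  6.000000
value at position 1, column 'late' → 4.66666666667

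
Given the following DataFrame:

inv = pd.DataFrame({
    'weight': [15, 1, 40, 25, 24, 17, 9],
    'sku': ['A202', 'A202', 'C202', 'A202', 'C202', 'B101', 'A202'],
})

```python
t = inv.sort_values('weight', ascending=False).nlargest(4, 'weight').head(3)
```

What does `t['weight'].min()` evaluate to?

sort by weight descending:
   weight   sku
2      40  C202
3      25  A202
4      24  C202
5      17  B101
0      15  A202
6       9  A202
1       1  A202
take 4 rows with largest weight:
   weight   sku
2      40  C202
3      25  A202
4      24  C202
5      17  B101
take first 3 rows:
   weight   sku
2      40  C202
3      25  A202
4      24  C202

24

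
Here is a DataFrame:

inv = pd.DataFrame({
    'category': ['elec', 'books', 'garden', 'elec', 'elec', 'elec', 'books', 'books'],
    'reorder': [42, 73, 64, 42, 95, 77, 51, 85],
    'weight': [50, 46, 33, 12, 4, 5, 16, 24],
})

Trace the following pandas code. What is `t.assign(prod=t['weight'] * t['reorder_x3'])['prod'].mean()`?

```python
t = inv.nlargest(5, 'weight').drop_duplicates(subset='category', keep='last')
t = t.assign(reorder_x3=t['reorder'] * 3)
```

take 5 rows with largest weight:
  category  reorder  weight
0     elec       42      50
1    books       73      46
2   garden       64      33
7    books       85      24
6    books       51      16
drop duplicate category (keep=last):
  category  reorder  weight
0     elec       42      50
2   garden       64      33
6    books       51      16
add column reorder_x3 = t['reorder'] * 3:
  category  reorder  weight  reorder_x3
0     elec       42      50         126
2   garden       64      33         192
6    books       51      16         153
add column prod = t['weight'] * t['reorder_x3']:
  category  reorder  weight  reorder_x3  prod
0     elec       42      50         126  6300
2   garden       64      33         192  6336
6    books       51      16         153  2448

5028.0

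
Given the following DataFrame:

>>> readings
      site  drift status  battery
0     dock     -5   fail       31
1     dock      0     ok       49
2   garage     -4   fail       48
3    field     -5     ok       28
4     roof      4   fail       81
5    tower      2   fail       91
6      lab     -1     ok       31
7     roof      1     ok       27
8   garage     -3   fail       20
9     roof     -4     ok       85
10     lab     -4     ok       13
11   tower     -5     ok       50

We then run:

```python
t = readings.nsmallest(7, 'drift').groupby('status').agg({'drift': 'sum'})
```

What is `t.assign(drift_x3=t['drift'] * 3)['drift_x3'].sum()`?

-90

take 7 rows with smallest drift:
      site  drift status  battery
0     dock     -5   fail       31
3    field     -5     ok       28
11   tower     -5     ok       50
2   garage     -4   fail       48
9     roof     -4     ok       85
10     lab     -4     ok       13
8   garage     -3   fail       20
group by status, sum of drift:
        drift
status       
fail      -12
ok        -18
add column drift_x3 = t['drift'] * 3:
        drift  drift_x3
status                 
fail      -12       -36
ok        -18       -54
Hence -90.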